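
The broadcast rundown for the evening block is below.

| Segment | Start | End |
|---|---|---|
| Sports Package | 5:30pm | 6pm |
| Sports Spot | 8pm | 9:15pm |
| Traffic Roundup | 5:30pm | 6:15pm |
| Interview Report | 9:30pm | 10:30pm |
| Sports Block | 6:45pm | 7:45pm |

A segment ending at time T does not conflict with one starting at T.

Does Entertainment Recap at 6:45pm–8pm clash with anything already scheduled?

Yes — it overlaps Sports Block

Sports Package: ends 6pm at or before Entertainment Recap starts 6:45pm → clear.
Traffic Roundup: ends 6:15pm at or before Entertainment Recap starts 6:45pm → clear.
Sports Block: starts 6:45pm before Entertainment Recap ends 8pm, and ends 7:45pm after Entertainment Recap starts 6:45pm → overlap.
Sports Spot: starts 8pm at or after Entertainment Recap ends 8pm → clear.
Interview Report: starts 9:30pm at or after Entertainment Recap ends 8pm → clear.
Entertainment Recap overlaps Sports Block.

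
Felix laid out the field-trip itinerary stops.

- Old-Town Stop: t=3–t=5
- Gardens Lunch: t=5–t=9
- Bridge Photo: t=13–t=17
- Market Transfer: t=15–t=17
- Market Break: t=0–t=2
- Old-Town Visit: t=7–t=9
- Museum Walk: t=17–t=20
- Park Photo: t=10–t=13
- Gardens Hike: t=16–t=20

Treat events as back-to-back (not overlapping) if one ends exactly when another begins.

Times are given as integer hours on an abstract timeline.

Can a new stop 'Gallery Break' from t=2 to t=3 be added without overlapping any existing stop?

Yes — the slot is free

Market Break: ends t=2 at or before Gallery Break starts t=2 → clear.
Old-Town Stop: starts t=3 at or after Gallery Break ends t=3 → clear.
Gardens Lunch: starts t=5 at or after Gallery Break ends t=3 → clear.
Old-Town Visit: starts t=7 at or after Gallery Break ends t=3 → clear.
Park Photo: starts t=10 at or after Gallery Break ends t=3 → clear.
Bridge Photo: starts t=13 at or after Gallery Break ends t=3 → clear.
Market Transfer: starts t=15 at or after Gallery Break ends t=3 → clear.
Gardens Hike: starts t=16 at or after Gallery Break ends t=3 → clear.
Museum Walk: starts t=17 at or after Gallery Break ends t=3 → clear.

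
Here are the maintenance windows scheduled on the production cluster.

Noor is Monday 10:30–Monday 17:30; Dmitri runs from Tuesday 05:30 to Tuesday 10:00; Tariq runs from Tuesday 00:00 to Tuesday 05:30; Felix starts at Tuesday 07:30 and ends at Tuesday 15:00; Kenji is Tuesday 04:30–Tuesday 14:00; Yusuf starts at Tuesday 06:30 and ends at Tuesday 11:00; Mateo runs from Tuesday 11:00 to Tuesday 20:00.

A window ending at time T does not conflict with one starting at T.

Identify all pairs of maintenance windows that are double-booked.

Dmitri & Felix, Dmitri & Kenji, Dmitri & Yusuf, Felix & Kenji, Felix & Mateo, Felix & Yusuf, Kenji & Mateo, Kenji & Tariq, Kenji & Yusuf

Check each pair: they overlap iff neither finishes before the other starts.
Sorted by start: Noor, Tariq, Kenji, Dmitri, Yusuf, Felix, Mateo.
Tariq starts after Noor ends; Noor is clear from here.
Kenji starts before Tariq ends → Tariq and Kenji overlap.
Dmitri starts exactly when Tariq ends (back-to-back, no overlap); Tariq is clear from here.
Dmitri starts before Kenji ends → Kenji and Dmitri overlap.
Yusuf starts before Kenji ends → Kenji and Yusuf overlap.
Felix starts before Kenji ends → Kenji and Felix overlap.
Mateo starts before Kenji ends → Kenji and Mateo overlap.
Yusuf starts before Dmitri ends → Dmitri and Yusuf overlap.
Felix starts before Dmitri ends → Dmitri and Felix overlap.
Mateo starts after Dmitri ends.
Felix starts before Yusuf ends → Yusuf and Felix overlap.
Mateo starts exactly when Yusuf ends (back-to-back, no overlap).
Mateo starts before Felix ends → Felix and Mateo overlap.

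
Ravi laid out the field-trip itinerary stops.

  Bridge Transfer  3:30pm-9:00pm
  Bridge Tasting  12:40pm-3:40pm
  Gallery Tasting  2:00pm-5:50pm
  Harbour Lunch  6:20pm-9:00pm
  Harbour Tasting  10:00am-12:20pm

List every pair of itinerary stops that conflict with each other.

Two intervals overlap when each starts before the other ends.
Sorted by start: Harbour Tasting, Bridge Tasting, Gallery Tasting, Bridge Transfer, Harbour Lunch.
Bridge Tasting starts after Harbour Tasting ends, so nothing later overlaps Harbour Tasting either.
Gallery Tasting starts before Bridge Tasting ends → Bridge Tasting and Gallery Tasting overlap.
Bridge Transfer starts before Bridge Tasting ends → Bridge Tasting and Bridge Transfer overlap.
Harbour Lunch starts after Bridge Tasting ends.
Bridge Transfer starts before Gallery Tasting ends → Gallery Tasting and Bridge Transfer overlap.
Harbour Lunch starts after Gallery Tasting ends.
Harbour Lunch starts before Bridge Transfer ends → Bridge Transfer and Harbour Lunch overlap.

Bridge Tasting & Bridge Transfer, Bridge Tasting & Gallery Tasting, Bridge Transfer & Gallery Tasting, Bridge Transfer & Harbour Lunch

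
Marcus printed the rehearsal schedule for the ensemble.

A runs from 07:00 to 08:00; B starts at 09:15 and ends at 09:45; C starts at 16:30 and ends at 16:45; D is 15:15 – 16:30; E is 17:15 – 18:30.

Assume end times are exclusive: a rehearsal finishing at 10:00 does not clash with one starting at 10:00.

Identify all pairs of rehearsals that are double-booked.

Sorted by start: A, B, D, C, E.
B starts after A ends, so A has no further overlaps.
D starts after B ends, so B has no further overlaps.
C starts exactly when D ends (back-to-back, no overlap), so D has no further overlaps.
E starts after C ends.

no conflicts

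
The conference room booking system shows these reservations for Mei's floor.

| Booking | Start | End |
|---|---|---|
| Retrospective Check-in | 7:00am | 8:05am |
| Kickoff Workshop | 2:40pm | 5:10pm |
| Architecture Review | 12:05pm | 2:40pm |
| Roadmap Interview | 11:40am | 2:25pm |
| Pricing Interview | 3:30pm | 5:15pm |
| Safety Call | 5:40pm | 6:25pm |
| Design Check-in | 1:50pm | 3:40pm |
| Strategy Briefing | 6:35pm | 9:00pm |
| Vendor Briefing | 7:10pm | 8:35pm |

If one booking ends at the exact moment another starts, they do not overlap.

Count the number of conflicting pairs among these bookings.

7

Sorted by start: Retrospective Check-in, Roadmap Interview, Architecture Review, Design Check-in, Kickoff Workshop, Pricing Interview, Safety Call, Strategy Briefing, Vendor Briefing.
Roadmap Interview starts after Retrospective Check-in ends, so Retrospective Check-in has no further overlaps.
Architecture Review starts before Roadmap Interview ends → Roadmap Interview and Architecture Review overlap.
Design Check-in starts before Roadmap Interview ends → Roadmap Interview and Design Check-in overlap.
Kickoff Workshop starts after Roadmap Interview ends, so Roadmap Interview has no further overlaps.
Design Check-in starts before Architecture Review ends → Architecture Review and Design Check-in overlap.
Kickoff Workshop starts exactly when Architecture Review ends (back-to-back, no overlap), so Architecture Review has no further overlaps.
Kickoff Workshop starts before Design Check-in ends → Design Check-in and Kickoff Workshop overlap.
Pricing Interview starts before Design Check-in ends → Design Check-in and Pricing Interview overlap.
Safety Call starts after Design Check-in ends, so Design Check-in has no further overlaps.
Pricing Interview starts before Kickoff Workshop ends → Kickoff Workshop and Pricing Interview overlap.
Safety Call starts after Kickoff Workshop ends, so Kickoff Workshop has no further overlaps.
Safety Call starts after Pricing Interview ends, so Pricing Interview has no further overlaps.
Strategy Briefing starts after Safety Call ends, so Safety Call has no further overlaps.
Vendor Briefing starts before Strategy Briefing ends → Strategy Briefing and Vendor Briefing overlap.
Overlapping pairs: Architecture Review & Design Check-in, Architecture Review & Roadmap Interview, Design Check-in & Kickoff Workshop, Design Check-in & Pricing Interview, Design Check-in & Roadmap Interview, Kickoff Workshop & Pricing Interview, Strategy Briefing & Vendor Briefing — 7 in total.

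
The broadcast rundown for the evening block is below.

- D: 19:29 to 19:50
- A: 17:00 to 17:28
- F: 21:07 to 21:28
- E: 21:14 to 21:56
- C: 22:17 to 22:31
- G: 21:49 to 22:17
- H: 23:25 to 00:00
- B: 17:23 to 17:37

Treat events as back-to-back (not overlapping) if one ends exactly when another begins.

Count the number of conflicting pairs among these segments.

3

Sorted by start: A, B, D, F, E, G, C, H.
B starts before A ends → A and B overlap.
D starts after A ends, so nothing later overlaps A either.
D starts after B ends, so nothing later overlaps B either.
F starts after D ends, so nothing later overlaps D either.
E starts before F ends → F and E overlap.
G starts after F ends, so nothing later overlaps F either.
G starts before E ends → E and G overlap.
C starts after E ends, so nothing later overlaps E either.
C starts exactly when G ends (back-to-back, no overlap), so nothing later overlaps G either.
H starts after C ends.
Overlapping pairs: A & B, E & F, E & G — 3 in total.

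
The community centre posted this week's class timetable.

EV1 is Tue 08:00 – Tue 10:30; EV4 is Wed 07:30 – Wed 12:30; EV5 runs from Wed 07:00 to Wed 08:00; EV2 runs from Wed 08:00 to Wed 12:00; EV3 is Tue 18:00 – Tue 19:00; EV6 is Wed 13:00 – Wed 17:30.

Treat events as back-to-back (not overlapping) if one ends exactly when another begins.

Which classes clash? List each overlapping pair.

Two intervals overlap when each starts before the other ends.
Sorted by start: EV1, EV3, EV5, EV4, EV2, EV6.
EV3 starts after EV1 ends, so nothing later overlaps EV1 either.
EV5 starts after EV3 ends, so nothing later overlaps EV3 either.
EV4 starts before EV5 ends → EV5 and EV4 overlap.
EV2 starts exactly when EV5 ends (back-to-back, no overlap), so nothing later overlaps EV5 either.
EV2 starts before EV4 ends → EV4 and EV2 overlap.
EV6 starts after EV4 ends.
EV6 starts after EV2 ends.

EV2 & EV4, EV4 & EV5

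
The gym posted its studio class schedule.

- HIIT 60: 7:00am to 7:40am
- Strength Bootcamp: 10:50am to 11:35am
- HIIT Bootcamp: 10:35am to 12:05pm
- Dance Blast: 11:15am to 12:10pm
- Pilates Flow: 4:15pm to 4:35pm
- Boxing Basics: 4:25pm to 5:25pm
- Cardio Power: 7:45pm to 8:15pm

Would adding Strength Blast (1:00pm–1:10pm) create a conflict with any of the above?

No — it doesn't clash with anything

HIIT 60: ends 7:40am at or before Strength Blast starts 1:00pm → clear.
HIIT Bootcamp: ends 12:05pm at or before Strength Blast starts 1:00pm → clear.
Strength Bootcamp: ends 11:35am at or before Strength Blast starts 1:00pm → clear.
Dance Blast: ends 12:10pm at or before Strength Blast starts 1:00pm → clear.
Pilates Flow: starts 4:15pm at or after Strength Blast ends 1:10pm → clear.
Boxing Basics: starts 4:25pm at or after Strength Blast ends 1:10pm → clear.
Cardio Power: starts 7:45pm at or after Strength Blast ends 1:10pm → clear.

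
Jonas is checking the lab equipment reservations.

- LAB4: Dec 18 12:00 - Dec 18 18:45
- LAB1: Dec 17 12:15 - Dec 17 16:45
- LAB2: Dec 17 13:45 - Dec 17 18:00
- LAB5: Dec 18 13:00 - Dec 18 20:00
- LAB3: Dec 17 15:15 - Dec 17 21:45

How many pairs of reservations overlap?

4

Check each pair: they overlap iff neither finishes before the other starts.
Sorted by start: LAB1, LAB2, LAB3, LAB4, LAB5.
LAB2 starts before LAB1 ends → LAB1 and LAB2 overlap.
LAB3 starts before LAB1 ends → LAB1 and LAB3 overlap.
LAB4 starts after LAB1 ends, so LAB1 has no further overlaps.
LAB3 starts before LAB2 ends → LAB2 and LAB3 overlap.
LAB4 starts after LAB2 ends, so LAB2 has no further overlaps.
LAB4 starts after LAB3 ends, so LAB3 has no further overlaps.
LAB5 starts before LAB4 ends → LAB4 and LAB5 overlap.
Overlapping pairs: LAB1 & LAB2, LAB1 & LAB3, LAB2 & LAB3, LAB4 & LAB5 — 4 in total.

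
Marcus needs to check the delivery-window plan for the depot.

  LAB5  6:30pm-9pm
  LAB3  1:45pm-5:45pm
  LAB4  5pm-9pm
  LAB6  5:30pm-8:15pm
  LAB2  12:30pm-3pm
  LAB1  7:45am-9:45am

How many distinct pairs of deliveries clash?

6

Sorted by start: LAB1, LAB2, LAB3, LAB4, LAB6, LAB5.
LAB2 starts after LAB1 ends; LAB1 is clear from here.
LAB3 starts before LAB2 ends → LAB2 and LAB3 overlap.
LAB4 starts after LAB2 ends; LAB2 is clear from here.
LAB4 starts before LAB3 ends → LAB3 and LAB4 overlap.
LAB6 starts before LAB3 ends → LAB3 and LAB6 overlap.
LAB5 starts after LAB3 ends.
LAB6 starts before LAB4 ends → LAB4 and LAB6 overlap.
LAB5 starts before LAB4 ends → LAB4 and LAB5 overlap.
LAB5 starts before LAB6 ends → LAB6 and LAB5 overlap.
Overlapping pairs: LAB2 & LAB3, LAB3 & LAB4, LAB3 & LAB6, LAB4 & LAB5, LAB4 & LAB6, LAB5 & LAB6 — 6 in total.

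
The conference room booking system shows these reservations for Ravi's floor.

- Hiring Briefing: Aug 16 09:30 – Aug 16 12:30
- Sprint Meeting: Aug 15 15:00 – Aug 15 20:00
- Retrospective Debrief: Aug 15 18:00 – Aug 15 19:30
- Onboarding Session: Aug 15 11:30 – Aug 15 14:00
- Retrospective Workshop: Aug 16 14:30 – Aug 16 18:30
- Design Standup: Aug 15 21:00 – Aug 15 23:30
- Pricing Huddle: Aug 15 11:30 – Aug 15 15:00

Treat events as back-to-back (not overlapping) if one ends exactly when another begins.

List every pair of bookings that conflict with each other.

Onboarding Session & Pricing Huddle, Retrospective Debrief & Sprint Meeting

Sorted by start: Onboarding Session, Pricing Huddle, Sprint Meeting, Retrospective Debrief, Design Standup, Hiring Briefing, Retrospective Workshop.
Pricing Huddle starts before Onboarding Session ends → Onboarding Session and Pricing Huddle overlap.
Sprint Meeting starts after Onboarding Session ends, so nothing later overlaps Onboarding Session either.
Sprint Meeting starts exactly when Pricing Huddle ends (back-to-back, no overlap), so nothing later overlaps Pricing Huddle either.
Retrospective Debrief starts before Sprint Meeting ends → Sprint Meeting and Retrospective Debrief overlap.
Design Standup starts after Sprint Meeting ends, so nothing later overlaps Sprint Meeting either.
Design Standup starts after Retrospective Debrief ends, so nothing later overlaps Retrospective Debrief either.
Hiring Briefing starts after Design Standup ends, so nothing later overlaps Design Standup either.
Retrospective Workshop starts after Hiring Briefing ends.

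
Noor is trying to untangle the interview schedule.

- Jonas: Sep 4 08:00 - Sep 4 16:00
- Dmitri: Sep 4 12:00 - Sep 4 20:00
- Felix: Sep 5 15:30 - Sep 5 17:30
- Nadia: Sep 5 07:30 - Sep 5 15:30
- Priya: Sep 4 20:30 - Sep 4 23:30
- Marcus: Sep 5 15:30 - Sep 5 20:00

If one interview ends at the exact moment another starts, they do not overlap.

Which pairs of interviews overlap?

Check each pair: they overlap iff neither finishes before the other starts.
Sorted by start: Jonas, Dmitri, Priya, Nadia, Felix, Marcus.
Dmitri starts before Jonas ends → Jonas and Dmitri overlap.
Priya starts after Jonas ends; Jonas is clear from here.
Priya starts after Dmitri ends; Dmitri is clear from here.
Nadia starts after Priya ends; Priya is clear from here.
Felix starts exactly when Nadia ends (back-to-back, no overlap); Nadia is clear from here.
Marcus starts before Felix ends → Felix and Marcus overlap.

Dmitri & Jonas, Felix & Marcus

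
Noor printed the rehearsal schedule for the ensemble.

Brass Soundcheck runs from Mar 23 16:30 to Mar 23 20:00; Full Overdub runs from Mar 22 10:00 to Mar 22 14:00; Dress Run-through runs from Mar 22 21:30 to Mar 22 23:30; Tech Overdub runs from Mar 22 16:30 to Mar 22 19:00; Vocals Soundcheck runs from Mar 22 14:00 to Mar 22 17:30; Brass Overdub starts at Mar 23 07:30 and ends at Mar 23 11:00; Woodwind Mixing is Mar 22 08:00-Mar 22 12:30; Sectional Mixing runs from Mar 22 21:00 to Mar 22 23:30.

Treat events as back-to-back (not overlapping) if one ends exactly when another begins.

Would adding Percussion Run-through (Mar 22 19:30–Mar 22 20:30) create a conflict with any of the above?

No — it doesn't clash with anything

Woodwind Mixing: ends Mar 22 12:30 at or before Percussion Run-through starts Mar 22 19:30 → clear.
Full Overdub: ends Mar 22 14:00 at or before Percussion Run-through starts Mar 22 19:30 → clear.
Vocals Soundcheck: ends Mar 22 17:30 at or before Percussion Run-through starts Mar 22 19:30 → clear.
Tech Overdub: ends Mar 22 19:00 at or before Percussion Run-through starts Mar 22 19:30 → clear.
Sectional Mixing: starts Mar 22 21:00 at or after Percussion Run-through ends Mar 22 20:30 → clear.
Dress Run-through: starts Mar 22 21:30 at or after Percussion Run-through ends Mar 22 20:30 → clear.
Brass Overdub: starts Mar 23 07:30 at or after Percussion Run-through ends Mar 22 20:30 → clear.
Brass Soundcheck: starts Mar 23 16:30 at or after Percussion Run-through ends Mar 22 20:30 → clear.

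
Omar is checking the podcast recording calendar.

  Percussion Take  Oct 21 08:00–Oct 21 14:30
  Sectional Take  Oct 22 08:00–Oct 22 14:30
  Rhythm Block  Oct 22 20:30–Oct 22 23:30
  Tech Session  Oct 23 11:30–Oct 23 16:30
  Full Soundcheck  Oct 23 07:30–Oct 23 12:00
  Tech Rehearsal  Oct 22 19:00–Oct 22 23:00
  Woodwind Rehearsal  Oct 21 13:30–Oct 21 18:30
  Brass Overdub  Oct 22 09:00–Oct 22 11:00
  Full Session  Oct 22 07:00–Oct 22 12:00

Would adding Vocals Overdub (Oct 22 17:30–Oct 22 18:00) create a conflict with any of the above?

No — it doesn't clash with anything

Percussion Take: ends Oct 21 14:30 at or before Vocals Overdub starts Oct 22 17:30 → clear.
Woodwind Rehearsal: ends Oct 21 18:30 at or before Vocals Overdub starts Oct 22 17:30 → clear.
Full Session: ends Oct 22 12:00 at or before Vocals Overdub starts Oct 22 17:30 → clear.
Sectional Take: ends Oct 22 14:30 at or before Vocals Overdub starts Oct 22 17:30 → clear.
Brass Overdub: ends Oct 22 11:00 at or before Vocals Overdub starts Oct 22 17:30 → clear.
Tech Rehearsal: starts Oct 22 19:00 at or after Vocals Overdub ends Oct 22 18:00 → clear.
Rhythm Block: starts Oct 22 20:30 at or after Vocals Overdub ends Oct 22 18:00 → clear.
Full Soundcheck: starts Oct 23 07:30 at or after Vocals Overdub ends Oct 22 18:00 → clear.
Tech Session: starts Oct 23 11:30 at or after Vocals Overdub ends Oct 22 18:00 → clear.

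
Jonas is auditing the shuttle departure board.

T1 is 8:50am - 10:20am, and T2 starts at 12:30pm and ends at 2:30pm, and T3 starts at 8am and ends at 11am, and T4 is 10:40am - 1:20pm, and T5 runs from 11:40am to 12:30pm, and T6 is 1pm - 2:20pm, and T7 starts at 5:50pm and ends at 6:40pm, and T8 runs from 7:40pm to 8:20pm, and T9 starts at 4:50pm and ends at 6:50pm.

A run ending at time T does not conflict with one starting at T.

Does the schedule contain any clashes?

Yes

Check each pair: they overlap iff neither finishes before the other starts.
Sorted by start: T3, T1, T4, T5, T2, T6, T9, T7, T8.
T1 starts before T3 ends → T3 and T1 overlap.
That's a conflict, so the schedule is not conflict-free.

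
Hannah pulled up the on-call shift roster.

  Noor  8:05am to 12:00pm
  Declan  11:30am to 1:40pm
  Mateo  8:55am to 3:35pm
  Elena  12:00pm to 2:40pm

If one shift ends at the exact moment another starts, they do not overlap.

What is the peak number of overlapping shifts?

3

Walk through starts and ends in time order (an end at T is processed before a start at T):
8:05am start Noor → 1
8:55am start Mateo → 2
11:30am start Declan → 3
12:00pm end Noor → 2
12:00pm start Elena → 3
1:40pm end Declan → 2
2:40pm end Elena → 1
3:35pm end Mateo → 0
Peak is 3, at 11:30am (Declan, Mateo, Noor).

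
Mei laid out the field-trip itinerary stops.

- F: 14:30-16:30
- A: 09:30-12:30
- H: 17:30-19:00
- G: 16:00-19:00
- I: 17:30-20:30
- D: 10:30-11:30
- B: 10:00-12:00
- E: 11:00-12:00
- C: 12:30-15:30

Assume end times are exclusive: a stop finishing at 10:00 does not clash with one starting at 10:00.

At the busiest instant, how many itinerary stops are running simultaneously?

Sort all start/end points and keep a running count:
09:30 start A → 1
10:00 start B → 2
10:30 start D → 3
11:00 start E → 4
11:30 end D → 3
12:00 end B → 2
12:00 end E → 1
12:30 end A → 0
12:30 start C → 1
14:30 start F → 2
15:30 end C → 1
16:00 start G → 2
16:30 end F → 1
17:30 start H → 2
17:30 start I → 3
19:00 end G → 2
19:00 end H → 1
20:30 end I → 0
Peak is 4, at 11:00 (A, B, D, E).

4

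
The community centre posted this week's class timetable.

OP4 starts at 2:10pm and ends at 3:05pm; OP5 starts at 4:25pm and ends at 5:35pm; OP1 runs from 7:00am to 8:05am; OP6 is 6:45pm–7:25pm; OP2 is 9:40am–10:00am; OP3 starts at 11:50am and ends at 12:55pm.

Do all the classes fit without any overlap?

Check each pair: they overlap iff neither finishes before the other starts.
Sorted by start: OP1, OP2, OP3, OP4, OP5, OP6.
OP2 starts after OP1 ends — done with OP1.
OP3 starts after OP2 ends — done with OP2.
OP4 starts after OP3 ends — done with OP3.
OP5 starts after OP4 ends — done with OP4.
OP6 starts after OP5 ends.
Every pair is clear; the schedule has no overlaps.

Yes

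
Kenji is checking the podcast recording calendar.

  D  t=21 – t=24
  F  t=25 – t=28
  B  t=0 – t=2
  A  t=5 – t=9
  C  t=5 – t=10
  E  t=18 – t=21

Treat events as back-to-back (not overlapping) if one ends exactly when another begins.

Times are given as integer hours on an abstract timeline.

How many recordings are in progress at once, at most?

Walk through starts and ends in time order (an end at T is processed before a start at T):
t=0 start B → 1
t=2 end B → 0
t=5 start A → 1
t=5 start C → 2
t=9 end A → 1
t=10 end C → 0
t=18 start E → 1
t=21 end E → 0
t=21 start D → 1
t=24 end D → 0
t=25 start F → 1
t=28 end F → 0
Peak is 2, at t=5 (A, C).

2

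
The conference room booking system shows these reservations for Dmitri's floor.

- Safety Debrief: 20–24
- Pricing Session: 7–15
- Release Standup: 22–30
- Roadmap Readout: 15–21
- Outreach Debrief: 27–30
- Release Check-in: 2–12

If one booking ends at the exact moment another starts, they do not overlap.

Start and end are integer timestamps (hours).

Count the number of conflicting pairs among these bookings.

Sorted by start: Release Check-in, Pricing Session, Roadmap Readout, Safety Debrief, Release Standup, Outreach Debrief.
Pricing Session starts before Release Check-in ends → Release Check-in and Pricing Session overlap.
Roadmap Readout starts after Release Check-in ends, so Release Check-in has no further overlaps.
Roadmap Readout starts exactly when Pricing Session ends (back-to-back, no overlap), so Pricing Session has no further overlaps.
Safety Debrief starts before Roadmap Readout ends → Roadmap Readout and Safety Debrief overlap.
Release Standup starts after Roadmap Readout ends, so Roadmap Readout has no further overlaps.
Release Standup starts before Safety Debrief ends → Safety Debrief and Release Standup overlap.
Outreach Debrief starts after Safety Debrief ends.
Outreach Debrief starts before Release Standup ends → Release Standup and Outreach Debrief overlap.
Overlapping pairs: Outreach Debrief & Release Standup, Pricing Session & Release Check-in, Release Standup & Safety Debrief, Roadmap Readout & Safety Debrief — 4 in total.

4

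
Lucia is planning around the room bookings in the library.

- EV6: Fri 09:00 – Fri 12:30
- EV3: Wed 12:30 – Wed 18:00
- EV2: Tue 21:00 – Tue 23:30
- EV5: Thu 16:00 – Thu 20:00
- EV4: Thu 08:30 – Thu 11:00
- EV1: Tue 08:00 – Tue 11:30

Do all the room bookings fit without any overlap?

Yes

Sorted by start: EV1, EV2, EV3, EV4, EV5, EV6.
EV2 starts after EV1 ends — done with EV1.
EV3 starts after EV2 ends — done with EV2.
EV4 starts after EV3 ends — done with EV3.
EV5 starts after EV4 ends — done with EV4.
EV6 starts after EV5 ends.
Every pair is clear; the schedule has no overlaps.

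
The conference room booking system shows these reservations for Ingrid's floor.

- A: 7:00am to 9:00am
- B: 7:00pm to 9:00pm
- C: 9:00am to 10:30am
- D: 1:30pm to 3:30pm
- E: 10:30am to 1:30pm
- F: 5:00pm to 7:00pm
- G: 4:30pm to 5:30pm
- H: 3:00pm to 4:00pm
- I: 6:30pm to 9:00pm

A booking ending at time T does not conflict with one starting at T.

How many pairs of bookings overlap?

4

Sorted by start: A, C, E, D, H, G, F, I, B.
C starts exactly when A ends (back-to-back, no overlap) — done with A.
E starts exactly when C ends (back-to-back, no overlap) — done with C.
D starts exactly when E ends (back-to-back, no overlap) — done with E.
H starts before D ends → D and H overlap.
G starts after D ends — done with D.
G starts after H ends — done with H.
F starts before G ends → G and F overlap.
I starts after G ends — done with G.
I starts before F ends → F and I overlap.
B starts exactly when F ends (back-to-back, no overlap).
B starts before I ends → I and B overlap.
Overlapping pairs: B & I, D & H, F & G, F & I — 4 in total.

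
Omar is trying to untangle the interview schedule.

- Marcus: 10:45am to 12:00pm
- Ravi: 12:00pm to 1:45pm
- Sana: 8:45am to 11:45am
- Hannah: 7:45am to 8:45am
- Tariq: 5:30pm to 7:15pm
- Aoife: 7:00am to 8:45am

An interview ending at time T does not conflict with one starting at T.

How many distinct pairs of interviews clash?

Sorted by start: Aoife, Hannah, Sana, Marcus, Ravi, Tariq.
Hannah starts before Aoife ends → Aoife and Hannah overlap.
Sana starts exactly when Aoife ends (back-to-back, no overlap); Aoife is clear from here.
Sana starts exactly when Hannah ends (back-to-back, no overlap); Hannah is clear from here.
Marcus starts before Sana ends → Sana and Marcus overlap.
Ravi starts after Sana ends; Sana is clear from here.
Ravi starts exactly when Marcus ends (back-to-back, no overlap); Marcus is clear from here.
Tariq starts after Ravi ends.
Overlapping pairs: Aoife & Hannah, Marcus & Sana — 2 in total.

2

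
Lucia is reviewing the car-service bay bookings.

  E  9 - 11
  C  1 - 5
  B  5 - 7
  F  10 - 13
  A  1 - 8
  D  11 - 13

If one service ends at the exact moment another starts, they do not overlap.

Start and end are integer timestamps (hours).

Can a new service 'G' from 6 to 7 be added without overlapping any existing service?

A: starts 1 before G ends 7, and ends 8 after G starts 6 → overlap.
C: ends 5 at or before G starts 6 → clear.
B: starts 5 before G ends 7, and ends 7 after G starts 6 → overlap.
E: starts 9 at or after G ends 7 → clear.
F: starts 10 at or after G ends 7 → clear.
D: starts 11 at or after G ends 7 → clear.
G overlaps A, B.

No — it overlaps A, B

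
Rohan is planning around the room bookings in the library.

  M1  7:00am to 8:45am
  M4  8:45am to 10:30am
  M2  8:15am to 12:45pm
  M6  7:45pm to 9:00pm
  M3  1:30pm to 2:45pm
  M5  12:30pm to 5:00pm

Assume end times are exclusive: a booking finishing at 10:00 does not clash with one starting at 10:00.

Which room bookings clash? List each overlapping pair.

Check each pair: they overlap iff neither finishes before the other starts.
Sorted by start: M1, M2, M4, M5, M3, M6.
M2 starts before M1 ends → M1 and M2 overlap.
M4 starts exactly when M1 ends (back-to-back, no overlap), so nothing later overlaps M1 either.
M4 starts before M2 ends → M2 and M4 overlap.
M5 starts before M2 ends → M2 and M5 overlap.
M3 starts after M2 ends, so nothing later overlaps M2 either.
M5 starts after M4 ends, so nothing later overlaps M4 either.
M3 starts before M5 ends → M5 and M3 overlap.
M6 starts after M5 ends.
M6 starts after M3 ends.

M1 & M2, M2 & M4, M2 & M5, M3 & M5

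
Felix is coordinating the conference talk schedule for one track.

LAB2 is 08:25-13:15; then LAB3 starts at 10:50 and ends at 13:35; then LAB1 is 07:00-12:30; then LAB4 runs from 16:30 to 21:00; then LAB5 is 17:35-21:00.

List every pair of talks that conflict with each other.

LAB1 & LAB2, LAB1 & LAB3, LAB2 & LAB3, LAB4 & LAB5

Sorted by start: LAB1, LAB2, LAB3, LAB4, LAB5.
LAB2 starts before LAB1 ends → LAB1 and LAB2 overlap.
LAB3 starts before LAB1 ends → LAB1 and LAB3 overlap.
LAB4 starts after LAB1 ends, so nothing later overlaps LAB1 either.
LAB3 starts before LAB2 ends → LAB2 and LAB3 overlap.
LAB4 starts after LAB2 ends, so nothing later overlaps LAB2 either.
LAB4 starts after LAB3 ends, so nothing later overlaps LAB3 either.
LAB5 starts before LAB4 ends → LAB4 and LAB5 overlap.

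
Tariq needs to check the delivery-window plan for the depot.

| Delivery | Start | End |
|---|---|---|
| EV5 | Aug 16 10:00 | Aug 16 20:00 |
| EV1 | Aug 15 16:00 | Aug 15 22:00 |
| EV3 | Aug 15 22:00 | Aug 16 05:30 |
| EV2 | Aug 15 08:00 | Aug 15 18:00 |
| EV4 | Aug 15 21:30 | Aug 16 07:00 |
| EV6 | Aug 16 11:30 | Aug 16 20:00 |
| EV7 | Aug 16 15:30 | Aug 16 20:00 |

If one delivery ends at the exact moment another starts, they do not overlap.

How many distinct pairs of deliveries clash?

6

Sorted by start: EV2, EV1, EV4, EV3, EV5, EV6, EV7.
EV1 starts before EV2 ends → EV2 and EV1 overlap.
EV4 starts after EV2 ends, so nothing later overlaps EV2 either.
EV4 starts before EV1 ends → EV1 and EV4 overlap.
EV3 starts exactly when EV1 ends (back-to-back, no overlap), so nothing later overlaps EV1 either.
EV3 starts before EV4 ends → EV4 and EV3 overlap.
EV5 starts after EV4 ends, so nothing later overlaps EV4 either.
EV5 starts after EV3 ends, so nothing later overlaps EV3 either.
EV6 starts before EV5 ends → EV5 and EV6 overlap.
EV7 starts before EV5 ends → EV5 and EV7 overlap.
EV7 starts before EV6 ends → EV6 and EV7 overlap.
Overlapping pairs: EV1 & EV2, EV1 & EV4, EV3 & EV4, EV5 & EV6, EV5 & EV7, EV6 & EV7 — 6 in total.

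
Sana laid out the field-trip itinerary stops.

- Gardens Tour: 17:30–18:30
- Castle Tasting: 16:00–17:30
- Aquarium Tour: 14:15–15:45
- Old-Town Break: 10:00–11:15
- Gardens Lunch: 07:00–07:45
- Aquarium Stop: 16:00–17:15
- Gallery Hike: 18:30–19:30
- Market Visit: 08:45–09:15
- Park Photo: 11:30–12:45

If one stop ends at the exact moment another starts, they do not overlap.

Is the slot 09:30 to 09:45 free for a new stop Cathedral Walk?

Gardens Lunch: ends 07:45 at or before Cathedral Walk starts 09:30 → clear.
Market Visit: ends 09:15 at or before Cathedral Walk starts 09:30 → clear.
Old-Town Break: starts 10:00 at or after Cathedral Walk ends 09:45 → clear.
Park Photo: starts 11:30 at or after Cathedral Walk ends 09:45 → clear.
Aquarium Tour: starts 14:15 at or after Cathedral Walk ends 09:45 → clear.
Castle Tasting: starts 16:00 at or after Cathedral Walk ends 09:45 → clear.
Aquarium Stop: starts 16:00 at or after Cathedral Walk ends 09:45 → clear.
Gardens Tour: starts 17:30 at or after Cathedral Walk ends 09:45 → clear.
Gallery Hike: starts 18:30 at or after Cathedral Walk ends 09:45 → clear.

Yes — the slot is free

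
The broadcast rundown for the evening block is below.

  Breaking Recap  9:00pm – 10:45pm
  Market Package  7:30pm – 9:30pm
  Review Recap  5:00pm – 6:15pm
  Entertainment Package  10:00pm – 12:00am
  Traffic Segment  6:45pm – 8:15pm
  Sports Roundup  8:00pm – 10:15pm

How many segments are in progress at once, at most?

3

Walk through starts and ends in time order (an end at T is processed before a start at T):
5:00pm start Review Recap → 1
6:15pm end Review Recap → 0
6:45pm start Traffic Segment → 1
7:30pm start Market Package → 2
8:00pm start Sports Roundup → 3
8:15pm end Traffic Segment → 2
9:00pm start Breaking Recap → 3
9:30pm end Market Package → 2
10:00pm start Entertainment Package → 3
10:15pm end Sports Roundup → 2
10:45pm end Breaking Recap → 1
12:00am end Entertainment Package → 0
Peak is 3, at 8:00pm (Market Package, Sports Roundup, Traffic Segment).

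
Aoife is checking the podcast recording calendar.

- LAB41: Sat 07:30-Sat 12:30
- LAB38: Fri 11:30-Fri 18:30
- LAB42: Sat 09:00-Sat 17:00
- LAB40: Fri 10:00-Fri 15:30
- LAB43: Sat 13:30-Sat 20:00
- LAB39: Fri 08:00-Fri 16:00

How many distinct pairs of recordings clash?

Sorted by start: LAB39, LAB40, LAB38, LAB41, LAB42, LAB43.
LAB40 starts before LAB39 ends → LAB39 and LAB40 overlap.
LAB38 starts before LAB39 ends → LAB39 and LAB38 overlap.
LAB41 starts after LAB39 ends; LAB39 is clear from here.
LAB38 starts before LAB40 ends → LAB40 and LAB38 overlap.
LAB41 starts after LAB40 ends; LAB40 is clear from here.
LAB41 starts after LAB38 ends; LAB38 is clear from here.
LAB42 starts before LAB41 ends → LAB41 and LAB42 overlap.
LAB43 starts after LAB41 ends.
LAB43 starts before LAB42 ends → LAB42 and LAB43 overlap.
Overlapping pairs: LAB38 & LAB39, LAB38 & LAB40, LAB39 & LAB40, LAB41 & LAB42, LAB42 & LAB43 — 5 in total.

5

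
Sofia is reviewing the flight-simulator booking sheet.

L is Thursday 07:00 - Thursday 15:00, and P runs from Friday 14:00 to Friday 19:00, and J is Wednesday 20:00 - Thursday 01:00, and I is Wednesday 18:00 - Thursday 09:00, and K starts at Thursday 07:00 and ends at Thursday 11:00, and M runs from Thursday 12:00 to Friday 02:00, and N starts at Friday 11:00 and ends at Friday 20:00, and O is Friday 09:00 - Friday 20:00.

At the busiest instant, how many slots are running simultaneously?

3

Sort all start/end points and keep a running count:
Wednesday 18:00 start I → 1
Wednesday 20:00 start J → 2
Thursday 01:00 end J → 1
Thursday 07:00 start K → 2
Thursday 07:00 start L → 3
Thursday 09:00 end I → 2
Thursday 11:00 end K → 1
Thursday 12:00 start M → 2
Thursday 15:00 end L → 1
Friday 02:00 end M → 0
Friday 09:00 start O → 1
Friday 11:00 start N → 2
Friday 14:00 start P → 3
Friday 19:00 end P → 2
Friday 20:00 end N → 1
Friday 20:00 end O → 0
Peak is 3, at Thursday 07:00 (I, K, L).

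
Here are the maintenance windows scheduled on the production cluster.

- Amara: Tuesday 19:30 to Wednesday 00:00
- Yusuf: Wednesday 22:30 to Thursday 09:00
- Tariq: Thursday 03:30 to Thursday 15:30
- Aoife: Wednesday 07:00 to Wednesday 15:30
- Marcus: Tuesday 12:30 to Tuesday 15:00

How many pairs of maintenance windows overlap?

1

Sorted by start: Marcus, Amara, Aoife, Yusuf, Tariq.
Amara starts after Marcus ends; Marcus is clear from here.
Aoife starts after Amara ends; Amara is clear from here.
Yusuf starts after Aoife ends; Aoife is clear from here.
Tariq starts before Yusuf ends → Yusuf and Tariq overlap.
Overlapping pairs: Tariq & Yusuf — 1 in total.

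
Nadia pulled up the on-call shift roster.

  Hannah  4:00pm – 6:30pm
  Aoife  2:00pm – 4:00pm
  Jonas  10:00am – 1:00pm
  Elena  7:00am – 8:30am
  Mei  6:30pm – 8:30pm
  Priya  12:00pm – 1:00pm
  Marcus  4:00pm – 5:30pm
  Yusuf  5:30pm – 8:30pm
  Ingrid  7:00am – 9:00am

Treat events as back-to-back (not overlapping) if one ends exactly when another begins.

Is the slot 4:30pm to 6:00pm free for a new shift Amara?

No — it overlaps Hannah, Marcus, Yusuf

Ingrid: ends 9:00am at or before Amara starts 4:30pm → clear.
Elena: ends 8:30am at or before Amara starts 4:30pm → clear.
Jonas: ends 1:00pm at or before Amara starts 4:30pm → clear.
Priya: ends 1:00pm at or before Amara starts 4:30pm → clear.
Aoife: ends 4:00pm at or before Amara starts 4:30pm → clear.
Marcus: starts 4:00pm before Amara ends 6:00pm, and ends 5:30pm after Amara starts 4:30pm → overlap.
Hannah: starts 4:00pm before Amara ends 6:00pm, and ends 6:30pm after Amara starts 4:30pm → overlap.
Yusuf: starts 5:30pm before Amara ends 6:00pm, and ends 8:30pm after Amara starts 4:30pm → overlap.
Mei: starts 6:30pm at or after Amara ends 6:00pm → clear.
Amara overlaps Yusuf, Marcus, Hannah.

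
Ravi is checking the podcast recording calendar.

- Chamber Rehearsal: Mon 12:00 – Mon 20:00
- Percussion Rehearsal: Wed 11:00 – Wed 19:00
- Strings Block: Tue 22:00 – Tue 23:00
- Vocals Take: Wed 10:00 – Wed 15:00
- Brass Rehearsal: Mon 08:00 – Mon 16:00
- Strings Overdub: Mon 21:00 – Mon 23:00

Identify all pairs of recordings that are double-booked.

Brass Rehearsal & Chamber Rehearsal, Percussion Rehearsal & Vocals Take

Two intervals overlap when each starts before the other ends.
Sorted by start: Brass Rehearsal, Chamber Rehearsal, Strings Overdub, Strings Block, Vocals Take, Percussion Rehearsal.
Chamber Rehearsal starts before Brass Rehearsal ends → Brass Rehearsal and Chamber Rehearsal overlap.
Strings Overdub starts after Brass Rehearsal ends, so Brass Rehearsal has no further overlaps.
Strings Overdub starts after Chamber Rehearsal ends, so Chamber Rehearsal has no further overlaps.
Strings Block starts after Strings Overdub ends, so Strings Overdub has no further overlaps.
Vocals Take starts after Strings Block ends, so Strings Block has no further overlaps.
Percussion Rehearsal starts before Vocals Take ends → Vocals Take and Percussion Rehearsal overlap.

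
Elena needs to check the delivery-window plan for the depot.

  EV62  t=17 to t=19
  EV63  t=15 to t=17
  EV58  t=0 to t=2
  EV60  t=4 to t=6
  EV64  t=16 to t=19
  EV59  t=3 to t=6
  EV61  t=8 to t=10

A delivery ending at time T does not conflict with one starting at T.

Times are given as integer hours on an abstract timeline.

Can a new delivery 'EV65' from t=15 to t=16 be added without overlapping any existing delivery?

No — it overlaps EV63

EV58: ends t=2 at or before EV65 starts t=15 → clear.
EV59: ends t=6 at or before EV65 starts t=15 → clear.
EV60: ends t=6 at or before EV65 starts t=15 → clear.
EV61: ends t=10 at or before EV65 starts t=15 → clear.
EV63: starts t=15 before EV65 ends t=16, and ends t=17 after EV65 starts t=15 → overlap.
EV64: starts t=16 at or after EV65 ends t=16 → clear.
EV62: starts t=17 at or after EV65 ends t=16 → clear.
EV65 overlaps EV63.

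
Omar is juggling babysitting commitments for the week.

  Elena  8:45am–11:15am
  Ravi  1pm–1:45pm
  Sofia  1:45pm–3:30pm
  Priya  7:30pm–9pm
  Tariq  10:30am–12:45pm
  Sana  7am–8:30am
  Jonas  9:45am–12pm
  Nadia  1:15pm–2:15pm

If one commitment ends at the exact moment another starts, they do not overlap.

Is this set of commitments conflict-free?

Check each pair: they overlap iff neither finishes before the other starts.
Sorted by start: Sana, Elena, Jonas, Tariq, Ravi, Nadia, Sofia, Priya.
Elena starts after Sana ends, so nothing later overlaps Sana either.
Jonas starts before Elena ends → Elena and Jonas overlap.
That's a conflict, so the schedule is not conflict-free.

No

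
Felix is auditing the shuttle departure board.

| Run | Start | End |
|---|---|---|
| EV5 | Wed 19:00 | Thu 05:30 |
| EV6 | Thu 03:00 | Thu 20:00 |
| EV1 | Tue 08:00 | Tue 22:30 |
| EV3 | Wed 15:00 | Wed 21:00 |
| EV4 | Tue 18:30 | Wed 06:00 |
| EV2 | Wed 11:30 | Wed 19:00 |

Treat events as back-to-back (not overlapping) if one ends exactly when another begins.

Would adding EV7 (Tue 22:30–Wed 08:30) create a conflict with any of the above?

Yes — it overlaps EV4

EV1: ends Tue 22:30 at or before EV7 starts Tue 22:30 → clear.
EV4: starts Tue 18:30 before EV7 ends Wed 08:30, and ends Wed 06:00 after EV7 starts Tue 22:30 → overlap.
EV2: starts Wed 11:30 at or after EV7 ends Wed 08:30 → clear.
EV3: starts Wed 15:00 at or after EV7 ends Wed 08:30 → clear.
EV5: starts Wed 19:00 at or after EV7 ends Wed 08:30 → clear.
EV6: starts Thu 03:00 at or after EV7 ends Wed 08:30 → clear.
EV7 overlaps EV4.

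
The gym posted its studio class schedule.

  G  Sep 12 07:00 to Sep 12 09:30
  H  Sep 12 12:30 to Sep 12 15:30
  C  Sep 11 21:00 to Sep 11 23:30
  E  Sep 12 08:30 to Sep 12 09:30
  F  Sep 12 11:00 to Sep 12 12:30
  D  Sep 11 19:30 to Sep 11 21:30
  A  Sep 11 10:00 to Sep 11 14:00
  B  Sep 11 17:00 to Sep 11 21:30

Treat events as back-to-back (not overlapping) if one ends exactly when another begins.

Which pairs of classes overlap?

B & C, B & D, C & D, E & G

Sorted by start: A, B, D, C, G, E, F, H.
B starts after A ends, so nothing later overlaps A either.
D starts before B ends → B and D overlap.
C starts before B ends → B and C overlap.
G starts after B ends, so nothing later overlaps B either.
C starts before D ends → D and C overlap.
G starts after D ends, so nothing later overlaps D either.
G starts after C ends, so nothing later overlaps C either.
E starts before G ends → G and E overlap.
F starts after G ends, so nothing later overlaps G either.
F starts after E ends, so nothing later overlaps E either.
H starts exactly when F ends (back-to-back, no overlap).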